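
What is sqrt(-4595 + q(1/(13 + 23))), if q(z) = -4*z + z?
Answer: I*sqrt(165423)/6 ≈ 67.787*I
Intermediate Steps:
q(z) = -3*z
sqrt(-4595 + q(1/(13 + 23))) = sqrt(-4595 - 3/(13 + 23)) = sqrt(-4595 - 3/36) = sqrt(-4595 - 3*1/36) = sqrt(-4595 - 1/12) = sqrt(-55141/12) = I*sqrt(165423)/6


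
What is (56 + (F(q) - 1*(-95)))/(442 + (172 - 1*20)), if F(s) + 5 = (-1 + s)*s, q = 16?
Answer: 193/297 ≈ 0.64983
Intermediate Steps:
F(s) = -5 + s*(-1 + s) (F(s) = -5 + (-1 + s)*s = -5 + s*(-1 + s))
(56 + (F(q) - 1*(-95)))/(442 + (172 - 1*20)) = (56 + ((-5 + 16² - 1*16) - 1*(-95)))/(442 + (172 - 1*20)) = (56 + ((-5 + 256 - 16) + 95))/(442 + (172 - 20)) = (56 + (235 + 95))/(442 + 152) = (56 + 330)/594 = 386*(1/594) = 193/297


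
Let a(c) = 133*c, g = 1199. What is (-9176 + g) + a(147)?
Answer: 11574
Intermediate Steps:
(-9176 + g) + a(147) = (-9176 + 1199) + 133*147 = -7977 + 19551 = 11574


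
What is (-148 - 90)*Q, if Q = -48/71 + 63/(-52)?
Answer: 829311/1846 ≈ 449.25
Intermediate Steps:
Q = -6969/3692 (Q = -48*1/71 + 63*(-1/52) = -48/71 - 63/52 = -6969/3692 ≈ -1.8876)
(-148 - 90)*Q = (-148 - 90)*(-6969/3692) = -238*(-6969/3692) = 829311/1846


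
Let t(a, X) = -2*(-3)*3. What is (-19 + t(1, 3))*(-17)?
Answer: 17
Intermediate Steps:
t(a, X) = 18 (t(a, X) = 6*3 = 18)
(-19 + t(1, 3))*(-17) = (-19 + 18)*(-17) = -1*(-17) = 17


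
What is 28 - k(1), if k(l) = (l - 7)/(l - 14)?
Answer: 358/13 ≈ 27.538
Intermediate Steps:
k(l) = (-7 + l)/(-14 + l)
28 - k(1) = 28 - (-7 + 1)/(-14 + 1) = 28 - (-6)/(-13) = 28 - (-1)*(-6)/13 = 28 - 1*6/13 = 28 - 6/13 = 358/13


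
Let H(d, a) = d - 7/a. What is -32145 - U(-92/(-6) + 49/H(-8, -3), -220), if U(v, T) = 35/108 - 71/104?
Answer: -90262153/2808 ≈ -32145.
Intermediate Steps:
U(v, T) = -1007/2808 (U(v, T) = 35*(1/108) - 71*1/104 = 35/108 - 71/104 = -1007/2808)
-32145 - U(-92/(-6) + 49/H(-8, -3), -220) = -32145 - 1*(-1007/2808) = -32145 + 1007/2808 = -90262153/2808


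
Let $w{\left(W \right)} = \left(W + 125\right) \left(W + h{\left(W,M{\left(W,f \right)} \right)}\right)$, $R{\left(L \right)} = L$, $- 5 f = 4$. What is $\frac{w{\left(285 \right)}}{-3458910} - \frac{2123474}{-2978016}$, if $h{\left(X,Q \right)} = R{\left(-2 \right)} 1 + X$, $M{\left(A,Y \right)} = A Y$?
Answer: $\frac{110856418121}{171678155376} \approx 0.64572$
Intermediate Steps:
$f = - \frac{4}{5}$ ($f = \left(- \frac{1}{5}\right) 4 = - \frac{4}{5} \approx -0.8$)
$h{\left(X,Q \right)} = -2 + X$ ($h{\left(X,Q \right)} = \left(-2\right) 1 + X = -2 + X$)
$w{\left(W \right)} = \left(-2 + 2 W\right) \left(125 + W\right)$ ($w{\left(W \right)} = \left(W + 125\right) \left(W + \left(-2 + W\right)\right) = \left(125 + W\right) \left(-2 + 2 W\right) = \left(-2 + 2 W\right) \left(125 + W\right)$)
$\frac{w{\left(285 \right)}}{-3458910} - \frac{2123474}{-2978016} = \frac{-250 + 2 \cdot 285^{2} + 248 \cdot 285}{-3458910} - \frac{2123474}{-2978016} = \left(-250 + 2 \cdot 81225 + 70680\right) \left(- \frac{1}{3458910}\right) - - \frac{1061737}{1489008} = \left(-250 + 162450 + 70680\right) \left(- \frac{1}{3458910}\right) + \frac{1061737}{1489008} = 232880 \left(- \frac{1}{3458910}\right) + \frac{1061737}{1489008} = - \frac{23288}{345891} + \frac{1061737}{1489008} = \frac{110856418121}{171678155376}$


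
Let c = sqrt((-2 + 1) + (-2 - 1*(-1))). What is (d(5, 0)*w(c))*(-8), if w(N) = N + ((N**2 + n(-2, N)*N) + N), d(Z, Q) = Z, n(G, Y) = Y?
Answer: 160 - 80*I*sqrt(2) ≈ 160.0 - 113.14*I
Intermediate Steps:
c = I*sqrt(2) (c = sqrt(-1 + (-2 + 1)) = sqrt(-1 - 1) = sqrt(-2) = I*sqrt(2) ≈ 1.4142*I)
w(N) = 2*N + 2*N**2 (w(N) = N + ((N**2 + N*N) + N) = N + ((N**2 + N**2) + N) = N + (2*N**2 + N) = N + (N + 2*N**2) = 2*N + 2*N**2)
(d(5, 0)*w(c))*(-8) = (5*(2*(I*sqrt(2))*(1 + I*sqrt(2))))*(-8) = (5*(2*I*sqrt(2)*(1 + I*sqrt(2))))*(-8) = (10*I*sqrt(2)*(1 + I*sqrt(2)))*(-8) = -80*I*sqrt(2)*(1 + I*sqrt(2))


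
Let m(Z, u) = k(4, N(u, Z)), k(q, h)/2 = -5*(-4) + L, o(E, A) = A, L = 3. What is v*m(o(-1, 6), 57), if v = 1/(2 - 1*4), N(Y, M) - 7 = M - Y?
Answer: -23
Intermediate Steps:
N(Y, M) = 7 + M - Y (N(Y, M) = 7 + (M - Y) = 7 + M - Y)
k(q, h) = 46 (k(q, h) = 2*(-5*(-4) + 3) = 2*(20 + 3) = 2*23 = 46)
m(Z, u) = 46
v = -1/2 (v = 1/(2 - 4) = 1/(-2) = -1/2 ≈ -0.50000)
v*m(o(-1, 6), 57) = -1/2*46 = -23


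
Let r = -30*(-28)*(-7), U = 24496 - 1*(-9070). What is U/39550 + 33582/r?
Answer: -2692381/553700 ≈ -4.8625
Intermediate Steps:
U = 33566 (U = 24496 + 9070 = 33566)
r = -5880 (r = 840*(-7) = -5880)
U/39550 + 33582/r = 33566/39550 + 33582/(-5880) = 33566*(1/39550) + 33582*(-1/5880) = 16783/19775 - 5597/980 = -2692381/553700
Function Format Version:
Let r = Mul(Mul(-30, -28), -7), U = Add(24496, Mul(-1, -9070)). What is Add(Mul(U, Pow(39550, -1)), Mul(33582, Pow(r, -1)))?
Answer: Rational(-2692381, 553700) ≈ -4.8625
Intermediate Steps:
U = 33566 (U = Add(24496, 9070) = 33566)
r = -5880 (r = Mul(840, -7) = -5880)
Add(Mul(U, Pow(39550, -1)), Mul(33582, Pow(r, -1))) = Add(Mul(33566, Pow(39550, -1)), Mul(33582, Pow(-5880, -1))) = Add(Mul(33566, Rational(1, 39550)), Mul(33582, Rational(-1, 5880))) = Add(Rational(16783, 19775), Rational(-5597, 980)) = Rational(-2692381, 553700)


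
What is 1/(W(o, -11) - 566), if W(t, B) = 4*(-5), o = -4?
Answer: -1/586 ≈ -0.0017065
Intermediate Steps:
W(t, B) = -20
1/(W(o, -11) - 566) = 1/(-20 - 566) = 1/(-586) = -1/586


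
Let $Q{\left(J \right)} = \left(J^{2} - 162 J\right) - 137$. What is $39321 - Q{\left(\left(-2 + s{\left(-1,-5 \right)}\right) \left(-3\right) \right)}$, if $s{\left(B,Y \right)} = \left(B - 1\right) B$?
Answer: $39458$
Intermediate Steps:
$s{\left(B,Y \right)} = B \left(-1 + B\right)$ ($s{\left(B,Y \right)} = \left(-1 + B\right) B = B \left(-1 + B\right)$)
$Q{\left(J \right)} = -137 + J^{2} - 162 J$
$39321 - Q{\left(\left(-2 + s{\left(-1,-5 \right)}\right) \left(-3\right) \right)} = 39321 - \left(-137 + \left(\left(-2 - \left(-1 - 1\right)\right) \left(-3\right)\right)^{2} - 162 \left(-2 - \left(-1 - 1\right)\right) \left(-3\right)\right) = 39321 - \left(-137 + \left(\left(-2 - -2\right) \left(-3\right)\right)^{2} - 162 \left(-2 - -2\right) \left(-3\right)\right) = 39321 - \left(-137 + \left(\left(-2 + 2\right) \left(-3\right)\right)^{2} - 162 \left(-2 + 2\right) \left(-3\right)\right) = 39321 - \left(-137 + \left(0 \left(-3\right)\right)^{2} - 162 \cdot 0 \left(-3\right)\right) = 39321 - \left(-137 + 0^{2} - 0\right) = 39321 - \left(-137 + 0 + 0\right) = 39321 - -137 = 39321 + 137 = 39458$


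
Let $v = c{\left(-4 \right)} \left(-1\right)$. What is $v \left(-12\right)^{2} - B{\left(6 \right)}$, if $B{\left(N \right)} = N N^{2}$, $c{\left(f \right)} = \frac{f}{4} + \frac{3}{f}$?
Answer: $36$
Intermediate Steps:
$c{\left(f \right)} = \frac{3}{f} + \frac{f}{4}$ ($c{\left(f \right)} = f \frac{1}{4} + \frac{3}{f} = \frac{f}{4} + \frac{3}{f} = \frac{3}{f} + \frac{f}{4}$)
$B{\left(N \right)} = N^{3}$
$v = \frac{7}{4}$ ($v = \left(\frac{3}{-4} + \frac{1}{4} \left(-4\right)\right) \left(-1\right) = \left(3 \left(- \frac{1}{4}\right) - 1\right) \left(-1\right) = \left(- \frac{3}{4} - 1\right) \left(-1\right) = \left(- \frac{7}{4}\right) \left(-1\right) = \frac{7}{4} \approx 1.75$)
$v \left(-12\right)^{2} - B{\left(6 \right)} = \frac{7 \left(-12\right)^{2}}{4} - 6^{3} = \frac{7}{4} \cdot 144 - 216 = 252 - 216 = 36$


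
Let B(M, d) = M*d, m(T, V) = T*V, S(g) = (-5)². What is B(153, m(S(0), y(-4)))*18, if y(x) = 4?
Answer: 275400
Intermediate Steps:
S(g) = 25
B(153, m(S(0), y(-4)))*18 = (153*(25*4))*18 = (153*100)*18 = 15300*18 = 275400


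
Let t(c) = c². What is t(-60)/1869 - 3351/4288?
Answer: 3057927/2671424 ≈ 1.1447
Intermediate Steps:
t(-60)/1869 - 3351/4288 = (-60)²/1869 - 3351/4288 = 3600*(1/1869) - 3351*1/4288 = 1200/623 - 3351/4288 = 3057927/2671424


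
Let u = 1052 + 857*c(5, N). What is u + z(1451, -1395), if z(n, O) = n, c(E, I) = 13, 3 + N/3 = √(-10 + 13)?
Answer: 13644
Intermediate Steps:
N = -9 + 3*√3 (N = -9 + 3*√(-10 + 13) = -9 + 3*√3 ≈ -3.8038)
u = 12193 (u = 1052 + 857*13 = 1052 + 11141 = 12193)
u + z(1451, -1395) = 12193 + 1451 = 13644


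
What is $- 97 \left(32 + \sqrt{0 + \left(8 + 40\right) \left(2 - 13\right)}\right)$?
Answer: $-3104 - 388 i \sqrt{33} \approx -3104.0 - 2228.9 i$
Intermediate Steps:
$- 97 \left(32 + \sqrt{0 + \left(8 + 40\right) \left(2 - 13\right)}\right) = - 97 \left(32 + \sqrt{0 + 48 \left(-11\right)}\right) = - 97 \left(32 + \sqrt{0 - 528}\right) = - 97 \left(32 + \sqrt{-528}\right) = - 97 \left(32 + 4 i \sqrt{33}\right) = -3104 - 388 i \sqrt{33}$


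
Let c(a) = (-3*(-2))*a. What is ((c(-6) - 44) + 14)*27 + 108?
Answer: -1674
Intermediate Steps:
c(a) = 6*a
((c(-6) - 44) + 14)*27 + 108 = ((6*(-6) - 44) + 14)*27 + 108 = ((-36 - 44) + 14)*27 + 108 = (-80 + 14)*27 + 108 = -66*27 + 108 = -1782 + 108 = -1674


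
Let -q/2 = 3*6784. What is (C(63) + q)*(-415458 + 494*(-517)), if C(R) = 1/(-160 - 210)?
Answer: 5051707020868/185 ≈ 2.7307e+10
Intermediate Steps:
q = -40704 (q = -6*6784 = -2*20352 = -40704)
C(R) = -1/370 (C(R) = 1/(-370) = -1/370)
(C(63) + q)*(-415458 + 494*(-517)) = (-1/370 - 40704)*(-415458 + 494*(-517)) = -15060481*(-415458 - 255398)/370 = -15060481/370*(-670856) = 5051707020868/185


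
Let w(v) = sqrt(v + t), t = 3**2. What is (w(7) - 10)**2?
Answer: 36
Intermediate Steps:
t = 9
w(v) = sqrt(9 + v) (w(v) = sqrt(v + 9) = sqrt(9 + v))
(w(7) - 10)**2 = (sqrt(9 + 7) - 10)**2 = (sqrt(16) - 10)**2 = (4 - 10)**2 = (-6)**2 = 36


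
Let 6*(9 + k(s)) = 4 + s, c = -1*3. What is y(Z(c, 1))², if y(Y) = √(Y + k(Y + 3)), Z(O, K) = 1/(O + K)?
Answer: -101/12 ≈ -8.4167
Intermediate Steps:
c = -3
Z(O, K) = 1/(K + O)
k(s) = -25/3 + s/6 (k(s) = -9 + (4 + s)/6 = -9 + (⅔ + s/6) = -25/3 + s/6)
y(Y) = √(-47/6 + 7*Y/6) (y(Y) = √(Y + (-25/3 + (Y + 3)/6)) = √(Y + (-25/3 + (3 + Y)/6)) = √(Y + (-25/3 + (½ + Y/6))) = √(Y + (-47/6 + Y/6)) = √(-47/6 + 7*Y/6))
y(Z(c, 1))² = (√(-282 + 42/(1 - 3))/6)² = (√(-282 + 42/(-2))/6)² = (√(-282 + 42*(-½))/6)² = (√(-282 - 21)/6)² = (√(-303)/6)² = ((I*√303)/6)² = (I*√303/6)² = -101/12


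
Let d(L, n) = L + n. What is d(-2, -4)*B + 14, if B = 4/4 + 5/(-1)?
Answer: 38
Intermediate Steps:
B = -4 (B = 4*(¼) + 5*(-1) = 1 - 5 = -4)
d(-2, -4)*B + 14 = (-2 - 4)*(-4) + 14 = -6*(-4) + 14 = 24 + 14 = 38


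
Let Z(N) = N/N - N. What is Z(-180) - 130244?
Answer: -130063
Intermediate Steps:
Z(N) = 1 - N
Z(-180) - 130244 = (1 - 1*(-180)) - 130244 = (1 + 180) - 130244 = 181 - 130244 = -130063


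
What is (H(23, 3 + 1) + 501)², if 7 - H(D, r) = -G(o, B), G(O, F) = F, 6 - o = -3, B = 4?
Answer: 262144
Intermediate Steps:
o = 9 (o = 6 - 1*(-3) = 6 + 3 = 9)
H(D, r) = 11 (H(D, r) = 7 - (-1)*4 = 7 - 1*(-4) = 7 + 4 = 11)
(H(23, 3 + 1) + 501)² = (11 + 501)² = 512² = 262144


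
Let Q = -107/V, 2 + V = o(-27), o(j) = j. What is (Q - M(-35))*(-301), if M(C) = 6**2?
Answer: 282037/29 ≈ 9725.4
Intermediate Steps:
V = -29 (V = -2 - 27 = -29)
M(C) = 36
Q = 107/29 (Q = -107/(-29) = -107*(-1/29) = 107/29 ≈ 3.6897)
(Q - M(-35))*(-301) = (107/29 - 1*36)*(-301) = (107/29 - 36)*(-301) = -937/29*(-301) = 282037/29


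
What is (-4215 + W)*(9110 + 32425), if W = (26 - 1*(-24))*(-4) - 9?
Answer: -183750840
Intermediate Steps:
W = -209 (W = (26 + 24)*(-4) - 9 = 50*(-4) - 9 = -200 - 9 = -209)
(-4215 + W)*(9110 + 32425) = (-4215 - 209)*(9110 + 32425) = -4424*41535 = -183750840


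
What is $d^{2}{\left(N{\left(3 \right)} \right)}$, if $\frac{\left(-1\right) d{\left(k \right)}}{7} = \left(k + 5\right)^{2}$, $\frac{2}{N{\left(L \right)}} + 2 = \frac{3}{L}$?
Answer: $3969$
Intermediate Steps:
$N{\left(L \right)} = \frac{2}{-2 + \frac{3}{L}}$
$d{\left(k \right)} = - 7 \left(5 + k\right)^{2}$ ($d{\left(k \right)} = - 7 \left(k + 5\right)^{2} = - 7 \left(5 + k\right)^{2}$)
$d^{2}{\left(N{\left(3 \right)} \right)} = \left(- 7 \left(5 - \frac{6}{-3 + 2 \cdot 3}\right)^{2}\right)^{2} = \left(- 7 \left(5 - \frac{6}{-3 + 6}\right)^{2}\right)^{2} = \left(- 7 \left(5 - \frac{6}{3}\right)^{2}\right)^{2} = \left(- 7 \left(5 - 6 \cdot \frac{1}{3}\right)^{2}\right)^{2} = \left(- 7 \left(5 - 2\right)^{2}\right)^{2} = \left(- 7 \cdot 3^{2}\right)^{2} = \left(\left(-7\right) 9\right)^{2} = \left(-63\right)^{2} = 3969$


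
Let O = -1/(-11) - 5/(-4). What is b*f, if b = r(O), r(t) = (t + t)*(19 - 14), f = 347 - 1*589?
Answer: -3245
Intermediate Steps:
O = 59/44 (O = -1*(-1/11) - 5*(-¼) = 1/11 + 5/4 = 59/44 ≈ 1.3409)
f = -242 (f = 347 - 589 = -242)
r(t) = 10*t (r(t) = (2*t)*5 = 10*t)
b = 295/22 (b = 10*(59/44) = 295/22 ≈ 13.409)
b*f = (295/22)*(-242) = -3245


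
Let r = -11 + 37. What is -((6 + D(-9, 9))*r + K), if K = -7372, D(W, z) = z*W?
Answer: 9322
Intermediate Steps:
D(W, z) = W*z
r = 26
-((6 + D(-9, 9))*r + K) = -((6 - 9*9)*26 - 7372) = -((6 - 81)*26 - 7372) = -(-75*26 - 7372) = -(-1950 - 7372) = -1*(-9322) = 9322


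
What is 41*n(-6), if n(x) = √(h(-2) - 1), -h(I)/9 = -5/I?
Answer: 41*I*√94/2 ≈ 198.75*I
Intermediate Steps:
h(I) = 45/I (h(I) = -9*(-5)/I = -(-45)/I = 45/I)
n(x) = I*√94/2 (n(x) = √(45/(-2) - 1) = √(45*(-½) - 1) = √(-45/2 - 1) = √(-47/2) = I*√94/2)
41*n(-6) = 41*(I*√94/2) = 41*I*√94/2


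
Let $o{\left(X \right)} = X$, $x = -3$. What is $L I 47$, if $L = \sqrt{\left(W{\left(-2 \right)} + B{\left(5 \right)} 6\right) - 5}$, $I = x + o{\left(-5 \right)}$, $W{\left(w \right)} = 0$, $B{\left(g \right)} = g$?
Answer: $-1880$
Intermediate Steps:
$I = -8$ ($I = -3 - 5 = -8$)
$L = 5$ ($L = \sqrt{\left(0 + 5 \cdot 6\right) - 5} = \sqrt{\left(0 + 30\right) - 5} = \sqrt{30 - 5} = \sqrt{25} = 5$)
$L I 47 = 5 \left(-8\right) 47 = \left(-40\right) 47 = -1880$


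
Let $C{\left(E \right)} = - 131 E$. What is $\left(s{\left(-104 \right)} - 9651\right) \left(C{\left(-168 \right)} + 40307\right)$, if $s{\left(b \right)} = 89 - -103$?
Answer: $-589437585$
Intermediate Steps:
$s{\left(b \right)} = 192$ ($s{\left(b \right)} = 89 + 103 = 192$)
$\left(s{\left(-104 \right)} - 9651\right) \left(C{\left(-168 \right)} + 40307\right) = \left(192 - 9651\right) \left(\left(-131\right) \left(-168\right) + 40307\right) = - 9459 \left(22008 + 40307\right) = \left(-9459\right) 62315 = -589437585$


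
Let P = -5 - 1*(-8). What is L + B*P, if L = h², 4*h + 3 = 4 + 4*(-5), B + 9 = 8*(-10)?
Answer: -3911/16 ≈ -244.44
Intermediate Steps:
B = -89 (B = -9 + 8*(-10) = -9 - 80 = -89)
P = 3 (P = -5 + 8 = 3)
h = -19/4 (h = -¾ + (4 + 4*(-5))/4 = -¾ + (4 - 20)/4 = -¾ + (¼)*(-16) = -¾ - 4 = -19/4 ≈ -4.7500)
L = 361/16 (L = (-19/4)² = 361/16 ≈ 22.563)
L + B*P = 361/16 - 89*3 = 361/16 - 267 = -3911/16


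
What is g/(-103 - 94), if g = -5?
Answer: 5/197 ≈ 0.025381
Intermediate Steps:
g/(-103 - 94) = -5/(-103 - 94) = -5/(-197) = -1/197*(-5) = 5/197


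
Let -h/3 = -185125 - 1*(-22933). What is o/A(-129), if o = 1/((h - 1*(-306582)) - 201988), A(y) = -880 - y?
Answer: -1/443968670 ≈ -2.2524e-9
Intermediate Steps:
h = 486576 (h = -3*(-185125 - 1*(-22933)) = -3*(-185125 + 22933) = -3*(-162192) = 486576)
o = 1/591170 (o = 1/((486576 - 1*(-306582)) - 201988) = 1/((486576 + 306582) - 201988) = 1/(793158 - 201988) = 1/591170 ≈ 1.6916e-6)
o/A(-129) = 1/(591170*(-880 - 1*(-129))) = 1/(591170*(-880 + 129)) = (1/591170)/(-751) = (1/591170)*(-1/751) = -1/443968670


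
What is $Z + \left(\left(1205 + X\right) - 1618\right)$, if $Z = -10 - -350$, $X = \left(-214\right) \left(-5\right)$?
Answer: $997$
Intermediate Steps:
$X = 1070$
$Z = 340$ ($Z = -10 + 350 = 340$)
$Z + \left(\left(1205 + X\right) - 1618\right) = 340 + \left(\left(1205 + 1070\right) - 1618\right) = 340 + \left(2275 - 1618\right) = 340 + 657 = 997$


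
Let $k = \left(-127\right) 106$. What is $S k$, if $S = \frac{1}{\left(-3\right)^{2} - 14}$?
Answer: $\frac{13462}{5} \approx 2692.4$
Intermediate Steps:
$k = -13462$
$S = - \frac{1}{5}$ ($S = \frac{1}{9 - 14} = \frac{1}{-5} = - \frac{1}{5} \approx -0.2$)
$S k = \left(- \frac{1}{5}\right) \left(-13462\right) = \frac{13462}{5}$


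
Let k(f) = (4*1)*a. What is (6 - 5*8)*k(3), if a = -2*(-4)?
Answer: -1088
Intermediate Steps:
a = 8
k(f) = 32 (k(f) = (4*1)*8 = 4*8 = 32)
(6 - 5*8)*k(3) = (6 - 5*8)*32 = (6 - 40)*32 = -34*32 = -1088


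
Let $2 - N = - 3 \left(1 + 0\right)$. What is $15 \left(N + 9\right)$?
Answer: $210$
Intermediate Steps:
$N = 5$ ($N = 2 - - 3 \left(1 + 0\right) = 2 - \left(-3\right) 1 = 2 - -3 = 2 + 3 = 5$)
$15 \left(N + 9\right) = 15 \left(5 + 9\right) = 15 \cdot 14 = 210$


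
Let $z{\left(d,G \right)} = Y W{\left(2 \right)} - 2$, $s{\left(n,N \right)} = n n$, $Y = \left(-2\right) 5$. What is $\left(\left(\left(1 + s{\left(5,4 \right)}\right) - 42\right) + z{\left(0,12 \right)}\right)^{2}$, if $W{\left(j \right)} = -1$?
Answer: $64$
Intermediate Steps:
$Y = -10$
$s{\left(n,N \right)} = n^{2}$
$z{\left(d,G \right)} = 8$ ($z{\left(d,G \right)} = \left(-10\right) \left(-1\right) - 2 = 10 - 2 = 8$)
$\left(\left(\left(1 + s{\left(5,4 \right)}\right) - 42\right) + z{\left(0,12 \right)}\right)^{2} = \left(\left(\left(1 + 5^{2}\right) - 42\right) + 8\right)^{2} = \left(\left(\left(1 + 25\right) - 42\right) + 8\right)^{2} = \left(\left(26 - 42\right) + 8\right)^{2} = \left(-16 + 8\right)^{2} = \left(-8\right)^{2} = 64$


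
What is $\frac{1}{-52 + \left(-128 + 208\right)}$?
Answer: $\frac{1}{28} \approx 0.035714$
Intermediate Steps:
$\frac{1}{-52 + \left(-128 + 208\right)} = \frac{1}{-52 + 80} = \frac{1}{28}$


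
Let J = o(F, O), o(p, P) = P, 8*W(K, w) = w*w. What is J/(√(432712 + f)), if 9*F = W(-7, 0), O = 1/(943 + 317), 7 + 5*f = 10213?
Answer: √10868830/2738945160 ≈ 1.2037e-6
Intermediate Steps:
f = 10206/5 (f = -7/5 + (⅕)*10213 = -7/5 + 10213/5 = 10206/5 ≈ 2041.2)
W(K, w) = w²/8 (W(K, w) = (w*w)/8 = w²/8)
O = 1/1260 ≈ 0.00079365
F = 0 (F = ((⅛)*0²)/9 = ((⅛)*0)/9 = (⅑)*0 = 0)
J = 1/1260 ≈ 0.00079365
J/(√(432712 + f)) = 1/(1260*(√(432712 + 10206/5))) = 1/(1260*(√(2173766/5))) = 1/(1260*((√10868830/5))) = (√10868830/2173766)/1260 = √10868830/2738945160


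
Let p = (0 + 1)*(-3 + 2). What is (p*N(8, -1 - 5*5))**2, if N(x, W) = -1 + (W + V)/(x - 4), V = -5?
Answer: 1225/16 ≈ 76.563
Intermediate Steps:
p = -1 (p = 1*(-1) = -1)
N(x, W) = -1 + (-5 + W)/(-4 + x) (N(x, W) = -1 + (W - 5)/(x - 4) = -1 + (-5 + W)/(-4 + x))
(p*N(8, -1 - 5*5))**2 = (-(-1 + (-1 - 5*5) - 1*8)/(-4 + 8))**2 = (-(-1 + (-1 - 25) - 8)/4)**2 = (-(-1 - 26 - 8)/4)**2 = (-(-35)/4)**2 = (-1*(-35/4))**2 = (35/4)**2 = 1225/16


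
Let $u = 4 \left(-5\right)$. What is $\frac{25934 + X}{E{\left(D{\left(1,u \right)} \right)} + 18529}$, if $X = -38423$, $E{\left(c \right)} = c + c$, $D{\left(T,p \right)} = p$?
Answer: $- \frac{4163}{6163} \approx -0.67548$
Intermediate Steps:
$u = -20$
$E{\left(c \right)} = 2 c$
$\frac{25934 + X}{E{\left(D{\left(1,u \right)} \right)} + 18529} = \frac{25934 - 38423}{2 \left(-20\right) + 18529} = - \frac{12489}{-40 + 18529} = - \frac{12489}{18489} = \left(-12489\right) \frac{1}{18489} = - \frac{4163}{6163}$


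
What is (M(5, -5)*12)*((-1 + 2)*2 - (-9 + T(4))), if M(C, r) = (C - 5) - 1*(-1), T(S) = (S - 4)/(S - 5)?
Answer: 132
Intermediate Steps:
T(S) = (-4 + S)/(-5 + S)
M(C, r) = -4 + C (M(C, r) = (-5 + C) + 1 = -4 + C)
(M(5, -5)*12)*((-1 + 2)*2 - (-9 + T(4))) = ((-4 + 5)*12)*((-1 + 2)*2 - (-9 + (-4 + 4)/(-5 + 4))) = (1*12)*(1*2 - (-9 + 0/(-1))) = 12*(2 - (-9 - 1*0)) = 12*(2 - (-9 + 0)) = 12*(2 - 1*(-9)) = 12*(2 + 9) = 12*11 = 132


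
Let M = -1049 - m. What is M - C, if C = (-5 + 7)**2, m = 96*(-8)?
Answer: -285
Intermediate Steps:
m = -768
M = -281 (M = -1049 - 1*(-768) = -1049 + 768 = -281)
C = 4 (C = 2**2 = 4)
M - C = -281 - 1*4 = -281 - 4 = -285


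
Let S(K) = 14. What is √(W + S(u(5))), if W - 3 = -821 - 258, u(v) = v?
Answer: 3*I*√118 ≈ 32.588*I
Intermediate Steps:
W = -1076 (W = 3 + (-821 - 258) = 3 - 1079 = -1076)
√(W + S(u(5))) = √(-1076 + 14) = √(-1062) = 3*I*√118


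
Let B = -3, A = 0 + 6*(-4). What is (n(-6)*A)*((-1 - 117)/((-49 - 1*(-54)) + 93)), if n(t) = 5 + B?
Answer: 2832/49 ≈ 57.796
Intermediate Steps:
A = -24 (A = 0 - 24 = -24)
n(t) = 2 (n(t) = 5 - 3 = 2)
(n(-6)*A)*((-1 - 117)/((-49 - 1*(-54)) + 93)) = (2*(-24))*((-1 - 117)/((-49 - 1*(-54)) + 93)) = -(-5664)/((-49 + 54) + 93) = -(-5664)/(5 + 93) = -(-5664)/98 = -48*(-59/49) = 2832/49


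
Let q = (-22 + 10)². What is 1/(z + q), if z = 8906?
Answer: 1/9050 ≈ 0.00011050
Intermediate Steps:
q = 144 (q = (-12)² = 144)
1/(z + q) = 1/(8906 + 144) = 1/9050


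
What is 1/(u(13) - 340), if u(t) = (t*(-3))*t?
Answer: -1/847 ≈ -0.0011806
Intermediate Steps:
u(t) = -3*t² (u(t) = (-3*t)*t = -3*t²)
1/(u(13) - 340) = 1/(-3*13² - 340) = 1/(-3*169 - 340) = 1/(-507 - 340) = 1/(-847) = -1/847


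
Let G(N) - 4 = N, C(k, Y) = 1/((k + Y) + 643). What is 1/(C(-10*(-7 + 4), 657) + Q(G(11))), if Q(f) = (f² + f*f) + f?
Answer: 1330/618451 ≈ 0.0021505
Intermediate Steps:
C(k, Y) = 1/(643 + Y + k) (C(k, Y) = 1/((Y + k) + 643) = 1/(643 + Y + k))
G(N) = 4 + N
Q(f) = f + 2*f² (Q(f) = (f² + f²) + f = 2*f² + f = f + 2*f²)
1/(C(-10*(-7 + 4), 657) + Q(G(11))) = 1/(1/(643 + 657 - 10*(-7 + 4)) + (4 + 11)*(1 + 2*(4 + 11))) = 1/(1/(643 + 657 - 10*(-3)) + 15*(1 + 2*15)) = 1/(1/(643 + 657 + 30) + 15*(1 + 30)) = 1/(1/1330 + 15*31) = 1/(1/1330 + 465) = 1/(618451/1330) = 1330/618451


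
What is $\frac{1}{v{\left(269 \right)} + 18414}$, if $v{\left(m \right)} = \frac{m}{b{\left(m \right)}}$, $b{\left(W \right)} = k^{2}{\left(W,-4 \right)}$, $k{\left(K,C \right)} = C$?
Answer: $\frac{16}{294893} \approx 5.4257 \cdot 10^{-5}$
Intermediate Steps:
$b{\left(W \right)} = 16$ ($b{\left(W \right)} = \left(-4\right)^{2} = 16$)
$v{\left(m \right)} = \frac{m}{16}$
$\frac{1}{v{\left(269 \right)} + 18414} = \frac{1}{\frac{1}{16} \cdot 269 + 18414} = \frac{1}{\frac{269}{16} + 18414} = \frac{1}{\frac{294893}{16}} = \frac{16}{294893}$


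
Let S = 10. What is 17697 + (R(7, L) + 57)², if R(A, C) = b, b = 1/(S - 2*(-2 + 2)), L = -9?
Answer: 2095741/100 ≈ 20957.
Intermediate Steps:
b = ⅒ (b = 1/(10 - 2*(-2 + 2)) = 1/(10 - 2*0) = 1/(10 + 0) = 1/10 = ⅒ ≈ 0.10000)
R(A, C) = ⅒
17697 + (R(7, L) + 57)² = 17697 + (⅒ + 57)² = 17697 + (571/10)² = 17697 + 326041/100 = 2095741/100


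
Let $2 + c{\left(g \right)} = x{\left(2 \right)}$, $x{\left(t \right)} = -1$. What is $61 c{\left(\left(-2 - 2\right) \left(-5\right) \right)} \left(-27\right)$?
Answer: $4941$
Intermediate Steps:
$c{\left(g \right)} = -3$ ($c{\left(g \right)} = -2 - 1 = -3$)
$61 c{\left(\left(-2 - 2\right) \left(-5\right) \right)} \left(-27\right) = 61 \left(-3\right) \left(-27\right) = \left(-183\right) \left(-27\right) = 4941$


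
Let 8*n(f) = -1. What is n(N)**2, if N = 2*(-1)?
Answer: 1/64 ≈ 0.015625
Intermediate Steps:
N = -2
n(f) = -1/8 (n(f) = (1/8)*(-1) = -1/8)
n(N)**2 = (-1/8)**2 = 1/64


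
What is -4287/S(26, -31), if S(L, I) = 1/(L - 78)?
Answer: 222924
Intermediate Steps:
S(L, I) = 1/(-78 + L)
-4287/S(26, -31) = -4287/(1/(-78 + 26)) = -4287/(1/(-52)) = -4287/(-1/52) = -4287*(-52) = 222924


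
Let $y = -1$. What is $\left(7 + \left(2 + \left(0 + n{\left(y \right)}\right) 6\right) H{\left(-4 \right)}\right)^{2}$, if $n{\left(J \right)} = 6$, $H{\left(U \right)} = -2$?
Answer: $4761$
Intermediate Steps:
$\left(7 + \left(2 + \left(0 + n{\left(y \right)}\right) 6\right) H{\left(-4 \right)}\right)^{2} = \left(7 + \left(2 + \left(0 + 6\right) 6\right) \left(-2\right)\right)^{2} = \left(7 + \left(2 + 6 \cdot 6\right) \left(-2\right)\right)^{2} = \left(7 + \left(2 + 36\right) \left(-2\right)\right)^{2} = \left(7 + 38 \left(-2\right)\right)^{2} = \left(7 - 76\right)^{2} = \left(-69\right)^{2} = 4761$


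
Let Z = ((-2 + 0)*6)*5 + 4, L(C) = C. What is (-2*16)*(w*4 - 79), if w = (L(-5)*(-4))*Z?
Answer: 145888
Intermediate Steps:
Z = -56 (Z = -2*6*5 + 4 = -12*5 + 4 = -60 + 4 = -56)
w = -1120 (w = -5*(-4)*(-56) = 20*(-56) = -1120)
(-2*16)*(w*4 - 79) = (-2*16)*(-1120*4 - 79) = -32*(-4480 - 79) = -32*(-4559) = 145888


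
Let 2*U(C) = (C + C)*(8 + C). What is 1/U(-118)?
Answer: 1/12980 ≈ 7.7042e-5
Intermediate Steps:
U(C) = C*(8 + C) (U(C) = ((C + C)*(8 + C))/2 = ((2*C)*(8 + C))/2 = (2*C*(8 + C))/2 = C*(8 + C))
1/U(-118) = 1/(-118*(8 - 118)) = 1/(-118*(-110)) = 1/12980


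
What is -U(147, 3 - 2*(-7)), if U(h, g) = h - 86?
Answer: -61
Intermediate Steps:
U(h, g) = -86 + h
-U(147, 3 - 2*(-7)) = -(-86 + 147) = -1*61 = -61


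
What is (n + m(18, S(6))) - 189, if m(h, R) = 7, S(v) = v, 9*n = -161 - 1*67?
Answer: -622/3 ≈ -207.33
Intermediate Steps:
n = -76/3 (n = (-161 - 1*67)/9 = (-161 - 67)/9 = (⅑)*(-228) = -76/3 ≈ -25.333)
(n + m(18, S(6))) - 189 = (-76/3 + 7) - 189 = -55/3 - 189 = -622/3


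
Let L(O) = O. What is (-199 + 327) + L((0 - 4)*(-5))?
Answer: 148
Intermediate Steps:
(-199 + 327) + L((0 - 4)*(-5)) = (-199 + 327) + (0 - 4)*(-5) = 128 - 4*(-5) = 128 + 20 = 148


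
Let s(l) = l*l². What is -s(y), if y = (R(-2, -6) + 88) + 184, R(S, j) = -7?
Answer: -18609625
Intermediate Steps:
y = 265 (y = (-7 + 88) + 184 = 81 + 184 = 265)
s(l) = l³
-s(y) = -1*265³ = -1*18609625 = -18609625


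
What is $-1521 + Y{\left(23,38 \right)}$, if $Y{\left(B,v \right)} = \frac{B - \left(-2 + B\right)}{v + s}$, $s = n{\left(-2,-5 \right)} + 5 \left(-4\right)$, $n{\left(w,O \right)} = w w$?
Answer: $- \frac{16730}{11} \approx -1520.9$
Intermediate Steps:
$n{\left(w,O \right)} = w^{2}$
$s = -16$ ($s = \left(-2\right)^{2} + 5 \left(-4\right) = 4 - 20 = -16$)
$Y{\left(B,v \right)} = \frac{2}{-16 + v}$ ($Y{\left(B,v \right)} = \frac{B - \left(-2 + B\right)}{v - 16} = \frac{2}{-16 + v}$)
$-1521 + Y{\left(23,38 \right)} = -1521 + \frac{2}{-16 + 38} = -1521 + \frac{2}{22} = -1521 + 2 \cdot \frac{1}{22} = -1521 + \frac{1}{11} = - \frac{16730}{11}$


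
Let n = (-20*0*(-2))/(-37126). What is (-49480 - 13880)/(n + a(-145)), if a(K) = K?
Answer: 12672/29 ≈ 436.97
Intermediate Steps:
n = 0 (n = (0*(-2))*(-1/37126) = 0*(-1/37126) = 0)
(-49480 - 13880)/(n + a(-145)) = (-49480 - 13880)/(0 - 145) = -63360/(-145) = -63360*(-1/145) = 12672/29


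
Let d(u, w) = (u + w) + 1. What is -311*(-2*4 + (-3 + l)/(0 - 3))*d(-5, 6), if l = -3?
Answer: 3732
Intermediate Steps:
d(u, w) = 1 + u + w
-311*(-2*4 + (-3 + l)/(0 - 3))*d(-5, 6) = -311*(-2*4 + (-3 - 3)/(0 - 3))*(1 - 5 + 6) = -311*(-8 - 6/(-3))*2 = -311*(-8 - 6*(-⅓))*2 = -311*(-8 + 2)*2 = -(-1866)*2 = -311*(-12) = 3732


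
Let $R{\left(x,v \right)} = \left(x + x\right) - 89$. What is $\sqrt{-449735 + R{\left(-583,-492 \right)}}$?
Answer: $3 i \sqrt{50110} \approx 671.56 i$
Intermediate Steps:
$R{\left(x,v \right)} = -89 + 2 x$ ($R{\left(x,v \right)} = 2 x - 89 = -89 + 2 x$)
$\sqrt{-449735 + R{\left(-583,-492 \right)}} = \sqrt{-449735 + \left(-89 + 2 \left(-583\right)\right)} = \sqrt{-449735 - 1255} = \sqrt{-450990} = 3 i \sqrt{50110}$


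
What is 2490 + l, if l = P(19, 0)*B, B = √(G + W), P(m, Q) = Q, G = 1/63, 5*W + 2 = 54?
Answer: 2490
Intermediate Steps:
W = 52/5 (W = -⅖ + (⅕)*54 = -⅖ + 54/5 = 52/5 ≈ 10.400)
G = 1/63 ≈ 0.015873
B = √114835/105 (B = √(1/63 + 52/5) = √(3281/315) = √114835/105 ≈ 3.2274)
l = 0 (l = 0*(√114835/105) = 0)
2490 + l = 2490 + 0 = 2490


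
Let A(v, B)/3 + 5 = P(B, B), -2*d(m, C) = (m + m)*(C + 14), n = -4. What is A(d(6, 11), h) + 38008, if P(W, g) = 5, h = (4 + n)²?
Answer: 38008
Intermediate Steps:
d(m, C) = -m*(14 + C) (d(m, C) = -(m + m)*(C + 14)/2 = -2*m*(14 + C)/2 = -m*(14 + C))
h = 0 (h = (4 - 4)² = 0² = 0)
A(v, B) = 0 (A(v, B) = -15 + 3*5 = -15 + 15 = 0)
A(d(6, 11), h) + 38008 = 0 + 38008 = 38008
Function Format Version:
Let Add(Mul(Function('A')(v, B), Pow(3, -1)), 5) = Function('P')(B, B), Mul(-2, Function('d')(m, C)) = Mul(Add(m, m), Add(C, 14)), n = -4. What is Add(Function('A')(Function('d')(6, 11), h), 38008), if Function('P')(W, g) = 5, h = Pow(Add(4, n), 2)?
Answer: 38008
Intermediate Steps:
Function('d')(m, C) = Mul(-1, m, Add(14, C)) (Function('d')(m, C) = Mul(Rational(-1, 2), Mul(Add(m, m), Add(C, 14))) = Mul(Rational(-1, 2), Mul(Mul(2, m), Add(14, C))) = Mul(Rational(-1, 2), Mul(2, m, Add(14, C))) = Mul(-1, m, Add(14, C)))
h = 0 (h = Pow(Add(4, -4), 2) = Pow(0, 2) = 0)
Function('A')(v, B) = 0 (Function('A')(v, B) = Add(-15, Mul(3, 5)) = Add(-15, 15) = 0)
Add(Function('A')(Function('d')(6, 11), h), 38008) = Add(0, 38008) = 38008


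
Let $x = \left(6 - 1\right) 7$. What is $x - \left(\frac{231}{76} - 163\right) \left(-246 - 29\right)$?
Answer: $- \frac{3340515}{76} \approx -43954.0$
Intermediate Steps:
$x = 35$ ($x = \left(6 - 1\right) 7 = 5 \cdot 7 = 35$)
$x - \left(\frac{231}{76} - 163\right) \left(-246 - 29\right) = 35 - \left(\frac{231}{76} - 163\right) \left(-246 - 29\right) = 35 - \left(231 \cdot \frac{1}{76} - 163\right) \left(-275\right) = 35 - \left(\frac{231}{76} - 163\right) \left(-275\right) = 35 - \left(- \frac{12157}{76}\right) \left(-275\right) = 35 - \frac{3343175}{76} = - \frac{3340515}{76}$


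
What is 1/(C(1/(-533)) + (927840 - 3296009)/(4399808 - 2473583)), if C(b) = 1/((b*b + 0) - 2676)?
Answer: -1464358935924675/1800881778863572 ≈ -0.81313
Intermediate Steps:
C(b) = 1/(-2676 + b²) (C(b) = 1/((b² + 0) - 2676) = 1/(b² - 2676) = 1/(-2676 + b²))
1/(C(1/(-533)) + (927840 - 3296009)/(4399808 - 2473583)) = 1/(1/(-2676 + (1/(-533))²) + (927840 - 3296009)/(4399808 - 2473583)) = 1/(1/(-2676 + (-1/533)²) - 2368169/1926225) = 1/(1/(-2676 + 1/284089) - 2368169*1/1926225) = 1/(1/(-760222163/284089) - 2368169/1926225) = 1/(-284089/760222163 - 2368169/1926225) = 1/(-1800881778863572/1464358935924675) = -1464358935924675/1800881778863572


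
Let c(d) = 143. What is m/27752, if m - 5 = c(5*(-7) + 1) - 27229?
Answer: -27081/27752 ≈ -0.97582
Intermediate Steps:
m = -27081 (m = 5 + (143 - 27229) = 5 - 27086 = -27081)
m/27752 = -27081/27752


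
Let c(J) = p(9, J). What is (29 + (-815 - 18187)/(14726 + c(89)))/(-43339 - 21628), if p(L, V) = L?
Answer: -408313/957288745 ≈ -0.00042653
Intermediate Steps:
c(J) = 9
(29 + (-815 - 18187)/(14726 + c(89)))/(-43339 - 21628) = (29 + (-815 - 18187)/(14726 + 9))/(-43339 - 21628) = (29 - 19002/14735)/(-64967) = (29 - 19002*1/14735)*(-1/64967) = (29 - 19002/14735)*(-1/64967) = (408313/14735)*(-1/64967) = -408313/957288745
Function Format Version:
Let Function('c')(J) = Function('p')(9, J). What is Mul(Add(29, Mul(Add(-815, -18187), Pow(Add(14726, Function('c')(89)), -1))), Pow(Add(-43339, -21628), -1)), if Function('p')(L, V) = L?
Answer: Rational(-408313, 957288745) ≈ -0.00042653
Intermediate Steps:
Function('c')(J) = 9
Mul(Add(29, Mul(Add(-815, -18187), Pow(Add(14726, Function('c')(89)), -1))), Pow(Add(-43339, -21628), -1)) = Mul(Add(29, Mul(Add(-815, -18187), Pow(Add(14726, 9), -1))), Pow(Add(-43339, -21628), -1)) = Mul(Add(29, Mul(-19002, Pow(14735, -1))), Pow(-64967, -1)) = Mul(Add(29, Mul(-19002, Rational(1, 14735))), Rational(-1, 64967)) = Mul(Add(29, Rational(-19002, 14735)), Rational(-1, 64967)) = Mul(Rational(408313, 14735), Rational(-1, 64967)) = Rational(-408313, 957288745)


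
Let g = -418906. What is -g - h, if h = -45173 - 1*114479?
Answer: 578558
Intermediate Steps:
h = -159652 (h = -45173 - 114479 = -159652)
-g - h = -1*(-418906) - 1*(-159652) = 418906 + 159652 = 578558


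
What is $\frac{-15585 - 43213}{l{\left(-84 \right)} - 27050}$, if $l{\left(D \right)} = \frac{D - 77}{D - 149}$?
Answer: $\frac{13699934}{6302489} \approx 2.1737$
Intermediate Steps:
$l{\left(D \right)} = \frac{-77 + D}{-149 + D}$
$\frac{-15585 - 43213}{l{\left(-84 \right)} - 27050} = \frac{-15585 - 43213}{\frac{-77 - 84}{-149 - 84} - 27050} = \frac{-15585 - 43213}{\frac{1}{-233} \left(-161\right) - 27050} = - \frac{58798}{\left(- \frac{1}{233}\right) \left(-161\right) - 27050} = - \frac{58798}{\frac{161}{233} - 27050} = - \frac{58798}{- \frac{6302489}{233}} = \left(-58798\right) \left(- \frac{233}{6302489}\right) = \frac{13699934}{6302489}$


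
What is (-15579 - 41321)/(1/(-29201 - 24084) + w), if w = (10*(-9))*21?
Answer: 3031916500/100708651 ≈ 30.106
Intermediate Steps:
w = -1890 (w = -90*21 = -1890)
(-15579 - 41321)/(1/(-29201 - 24084) + w) = (-15579 - 41321)/(1/(-29201 - 24084) - 1890) = -56900/(1/(-53285) - 1890) = -56900/(-1/53285 - 1890) = -56900/(-100708651/53285) = -56900*(-53285/100708651) = 3031916500/100708651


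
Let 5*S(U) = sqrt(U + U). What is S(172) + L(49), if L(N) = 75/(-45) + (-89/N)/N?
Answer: -12272/7203 + 2*sqrt(86)/5 ≈ 2.0057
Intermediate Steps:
L(N) = -5/3 - 89/N**2 (L(N) = 75*(-1/45) - 89/N**2 = -5/3 - 89/N**2)
S(U) = sqrt(2)*sqrt(U)/5 (S(U) = sqrt(U + U)/5 = sqrt(2*U)/5 = (sqrt(2)*sqrt(U))/5 = sqrt(2)*sqrt(U)/5)
S(172) + L(49) = sqrt(2)*sqrt(172)/5 + (-5/3 - 89/49**2) = sqrt(2)*(2*sqrt(43))/5 + (-5/3 - 89*1/2401) = 2*sqrt(86)/5 + (-5/3 - 89/2401) = 2*sqrt(86)/5 - 12272/7203 = -12272/7203 + 2*sqrt(86)/5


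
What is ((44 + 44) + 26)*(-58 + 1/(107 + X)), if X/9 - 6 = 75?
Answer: -145461/22 ≈ -6611.9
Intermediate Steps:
X = 729 (X = 54 + 9*75 = 54 + 675 = 729)
((44 + 44) + 26)*(-58 + 1/(107 + X)) = ((44 + 44) + 26)*(-58 + 1/(107 + 729)) = (88 + 26)*(-58 + 1/836) = 114*(-58 + 1/836) = 114*(-48487/836) = -145461/22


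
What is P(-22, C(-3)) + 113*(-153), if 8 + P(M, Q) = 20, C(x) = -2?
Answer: -17277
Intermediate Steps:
P(M, Q) = 12 (P(M, Q) = -8 + 20 = 12)
P(-22, C(-3)) + 113*(-153) = 12 + 113*(-153) = 12 - 17289 = -17277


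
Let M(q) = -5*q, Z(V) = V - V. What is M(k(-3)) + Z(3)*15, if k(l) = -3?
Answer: 15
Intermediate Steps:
Z(V) = 0
M(k(-3)) + Z(3)*15 = -5*(-3) + 0*15 = 15 + 0 = 15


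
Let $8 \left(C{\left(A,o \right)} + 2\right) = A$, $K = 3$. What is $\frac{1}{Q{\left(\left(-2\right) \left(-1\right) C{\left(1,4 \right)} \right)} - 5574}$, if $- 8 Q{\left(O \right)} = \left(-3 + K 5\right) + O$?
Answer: $- \frac{32}{178401} \approx -0.00017937$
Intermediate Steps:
$C{\left(A,o \right)} = -2 + \frac{A}{8}$
$Q{\left(O \right)} = - \frac{3}{2} - \frac{O}{8}$ ($Q{\left(O \right)} = - \frac{\left(-3 + 3 \cdot 5\right) + O}{8} = - \frac{\left(-3 + 15\right) + O}{8} = - \frac{12 + O}{8} = - \frac{3}{2} - \frac{O}{8}$)
$\frac{1}{Q{\left(\left(-2\right) \left(-1\right) C{\left(1,4 \right)} \right)} - 5574} = \frac{1}{\left(- \frac{3}{2} - \frac{\left(-2\right) \left(-1\right) \left(-2 + \frac{1}{8} \cdot 1\right)}{8}\right) - 5574} = \frac{1}{\left(- \frac{3}{2} - \frac{2 \left(-2 + \frac{1}{8}\right)}{8}\right) - 5574} = \frac{1}{\left(- \frac{3}{2} - \frac{2 \left(- \frac{15}{8}\right)}{8}\right) - 5574} = \frac{1}{\left(- \frac{3}{2} - - \frac{15}{32}\right) - 5574} = \frac{1}{\left(- \frac{3}{2} + \frac{15}{32}\right) - 5574} = \frac{1}{- \frac{33}{32} - 5574} = \frac{1}{- \frac{178401}{32}} = - \frac{32}{178401}$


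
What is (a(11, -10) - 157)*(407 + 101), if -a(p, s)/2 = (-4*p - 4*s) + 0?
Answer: -75692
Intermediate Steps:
a(p, s) = 8*p + 8*s (a(p, s) = -2*((-4*p - 4*s) + 0) = -2*(-4*p - 4*s) = 8*p + 8*s)
(a(11, -10) - 157)*(407 + 101) = ((8*11 + 8*(-10)) - 157)*(407 + 101) = ((88 - 80) - 157)*508 = (8 - 157)*508 = -149*508 = -75692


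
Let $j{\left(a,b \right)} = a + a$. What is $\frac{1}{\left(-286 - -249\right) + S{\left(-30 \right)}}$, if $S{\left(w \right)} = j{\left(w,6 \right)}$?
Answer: $- \frac{1}{97} \approx -0.010309$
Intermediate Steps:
$j{\left(a,b \right)} = 2 a$
$S{\left(w \right)} = 2 w$
$\frac{1}{\left(-286 - -249\right) + S{\left(-30 \right)}} = \frac{1}{\left(-286 - -249\right) + 2 \left(-30\right)} = \frac{1}{\left(-286 + 249\right) - 60} = \frac{1}{-37 - 60} = \frac{1}{-97} = - \frac{1}{97}$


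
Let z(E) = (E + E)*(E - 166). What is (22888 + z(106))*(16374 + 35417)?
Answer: 526610888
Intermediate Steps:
z(E) = 2*E*(-166 + E) (z(E) = (2*E)*(-166 + E) = 2*E*(-166 + E))
(22888 + z(106))*(16374 + 35417) = (22888 + 2*106*(-166 + 106))*(16374 + 35417) = (22888 + 2*106*(-60))*51791 = (22888 - 12720)*51791 = 10168*51791 = 526610888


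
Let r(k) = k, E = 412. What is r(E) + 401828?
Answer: 402240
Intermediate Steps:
r(E) + 401828 = 412 + 401828 = 402240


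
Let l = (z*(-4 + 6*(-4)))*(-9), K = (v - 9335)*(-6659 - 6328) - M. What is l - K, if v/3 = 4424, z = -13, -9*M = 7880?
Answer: 460131007/9 ≈ 5.1126e+7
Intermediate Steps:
M = -7880/9 (M = -⅑*7880 = -7880/9 ≈ -875.56)
v = 13272 (v = 3*4424 = 13272)
K = -460160491/9 (K = (13272 - 9335)*(-6659 - 6328) - 1*(-7880/9) = 3937*(-12987) + 7880/9 = -51129819 + 7880/9 = -460160491/9 ≈ -5.1129e+7)
l = -3276 (l = -13*(-4 + 6*(-4))*(-9) = -13*(-4 - 24)*(-9) = -13*(-28)*(-9) = 364*(-9) = -3276)
l - K = -3276 - 1*(-460160491/9) = -3276 + 460160491/9 = 460131007/9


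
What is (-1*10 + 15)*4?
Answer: 20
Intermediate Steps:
(-1*10 + 15)*4 = (-10 + 15)*4 = 5*4 = 20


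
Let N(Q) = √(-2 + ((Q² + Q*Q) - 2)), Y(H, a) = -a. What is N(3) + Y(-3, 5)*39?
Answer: -195 + √14 ≈ -191.26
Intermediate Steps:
N(Q) = √(-4 + 2*Q²) (N(Q) = √(-2 + ((Q² + Q²) - 2)) = √(-2 + (2*Q² - 2)) = √(-2 + (-2 + 2*Q²)) = √(-4 + 2*Q²))
N(3) + Y(-3, 5)*39 = √(-4 + 2*3²) - 1*5*39 = √(-4 + 2*9) - 5*39 = √(-4 + 18) - 195 = √14 - 195 = -195 + √14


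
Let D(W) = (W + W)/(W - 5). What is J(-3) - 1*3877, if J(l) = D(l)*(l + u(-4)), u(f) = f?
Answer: -15529/4 ≈ -3882.3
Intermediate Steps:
D(W) = 2*W/(-5 + W) (D(W) = (2*W)/(-5 + W) = 2*W/(-5 + W))
J(l) = 2*l*(-4 + l)/(-5 + l) (J(l) = (2*l/(-5 + l))*(l - 4) = (2*l/(-5 + l))*(-4 + l) = 2*l*(-4 + l)/(-5 + l))
J(-3) - 1*3877 = 2*(-3)*(-4 - 3)/(-5 - 3) - 1*3877 = 2*(-3)*(-7)/(-8) - 3877 = 2*(-3)*(-⅛)*(-7) - 3877 = -21/4 - 3877 = -15529/4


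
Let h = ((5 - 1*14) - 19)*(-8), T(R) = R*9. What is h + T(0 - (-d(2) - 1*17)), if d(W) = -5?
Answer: 332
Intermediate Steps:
T(R) = 9*R
h = 224 (h = ((5 - 14) - 19)*(-8) = (-9 - 19)*(-8) = -28*(-8) = 224)
h + T(0 - (-d(2) - 1*17)) = 224 + 9*(0 - (-1*(-5) - 1*17)) = 224 + 9*(0 - (5 - 17)) = 224 + 9*(0 - 1*(-12)) = 224 + 9*(0 + 12) = 224 + 9*12 = 224 + 108 = 332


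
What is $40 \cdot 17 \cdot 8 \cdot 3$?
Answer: $16320$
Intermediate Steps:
$40 \cdot 17 \cdot 8 \cdot 3 = 680 \cdot 24 = 16320$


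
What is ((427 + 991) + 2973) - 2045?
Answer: 2346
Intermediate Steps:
((427 + 991) + 2973) - 2045 = (1418 + 2973) - 2045 = 4391 - 2045 = 2346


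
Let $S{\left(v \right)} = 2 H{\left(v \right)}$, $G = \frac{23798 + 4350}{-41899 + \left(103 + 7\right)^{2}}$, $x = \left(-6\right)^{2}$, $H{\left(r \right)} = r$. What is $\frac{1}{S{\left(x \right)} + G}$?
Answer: $\frac{29799}{2117380} \approx 0.014074$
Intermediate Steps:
$x = 36$
$G = - \frac{28148}{29799}$ ($G = \frac{28148}{-41899 + 110^{2}} = \frac{28148}{-41899 + 12100} = \frac{28148}{-29799} = 28148 \left(- \frac{1}{29799}\right) = - \frac{28148}{29799} \approx -0.9446$)
$S{\left(v \right)} = 2 v$
$\frac{1}{S{\left(x \right)} + G} = \frac{1}{2 \cdot 36 - \frac{28148}{29799}} = \frac{1}{72 - \frac{28148}{29799}} = \frac{1}{\frac{2117380}{29799}} = \frac{29799}{2117380}$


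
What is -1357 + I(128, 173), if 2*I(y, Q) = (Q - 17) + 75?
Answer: -2483/2 ≈ -1241.5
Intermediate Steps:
I(y, Q) = 29 + Q/2 (I(y, Q) = ((Q - 17) + 75)/2 = ((-17 + Q) + 75)/2 = (58 + Q)/2 = 29 + Q/2)
-1357 + I(128, 173) = -1357 + (29 + (1/2)*173) = -1357 + (29 + 173/2) = -1357 + 231/2 = -2483/2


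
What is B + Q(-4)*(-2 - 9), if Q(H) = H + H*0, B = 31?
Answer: 75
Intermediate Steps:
Q(H) = H (Q(H) = H + 0 = H)
B + Q(-4)*(-2 - 9) = 31 - 4*(-2 - 9) = 31 - 4*(-11) = 31 + 44 = 75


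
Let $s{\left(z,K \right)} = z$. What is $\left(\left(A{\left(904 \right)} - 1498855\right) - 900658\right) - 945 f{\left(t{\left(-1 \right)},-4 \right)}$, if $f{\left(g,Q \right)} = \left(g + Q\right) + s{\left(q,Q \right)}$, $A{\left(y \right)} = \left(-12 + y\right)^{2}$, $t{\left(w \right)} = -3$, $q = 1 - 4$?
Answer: $-1594399$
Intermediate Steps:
$q = -3$ ($q = 1 - 4 = -3$)
$f{\left(g,Q \right)} = -3 + Q + g$ ($f{\left(g,Q \right)} = \left(g + Q\right) - 3 = \left(Q + g\right) - 3 = -3 + Q + g$)
$\left(\left(A{\left(904 \right)} - 1498855\right) - 900658\right) - 945 f{\left(t{\left(-1 \right)},-4 \right)} = \left(\left(\left(-12 + 904\right)^{2} - 1498855\right) - 900658\right) - 945 \left(-3 - 4 - 3\right) = \left(\left(892^{2} - 1498855\right) - 900658\right) - -9450 = \left(\left(795664 - 1498855\right) - 900658\right) + 9450 = \left(-703191 - 900658\right) + 9450 = -1603849 + 9450 = -1594399$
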